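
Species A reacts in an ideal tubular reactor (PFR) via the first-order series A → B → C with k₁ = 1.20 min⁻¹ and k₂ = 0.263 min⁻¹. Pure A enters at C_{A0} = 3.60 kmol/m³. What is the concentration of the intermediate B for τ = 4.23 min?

1.49 kmol/m³

The intermediate concentration in a first-order A→B→C sequence is C_B = k₁C_{A0}(e^(−k₁τ) − e^(−k₂τ))/(k₂−k₁).
e^(−k₁τ) = e^(−1.20×4.23) = e^(−5.076) = 0.006245; e^(−k₂τ) = e^(−1.112) = 0.3287.
C_B = 1.20×3.60/(0.263−1.20) × (0.006245−0.3287) = (-4.610)×(-0.3225) = 1.487 kmol/m³.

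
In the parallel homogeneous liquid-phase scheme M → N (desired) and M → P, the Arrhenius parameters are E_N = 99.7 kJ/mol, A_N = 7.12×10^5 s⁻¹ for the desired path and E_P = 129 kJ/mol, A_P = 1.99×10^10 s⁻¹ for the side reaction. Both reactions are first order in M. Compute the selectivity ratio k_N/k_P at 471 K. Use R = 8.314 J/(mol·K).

0.0636

With equal orders, S_{N/P} = k_N/k_P = (A_N/A_P)·exp[(E_P−E_N)/(RT)].
(E_P−E_N)/(RT) = (129−99.7)×10³/(8.314×471) = 29300/3916 = 7.482.
k_N/k_P = (7.12×10^5/1.99×10^10)·exp(7.482) = 3.578×10^-5 × 1776 = 0.0636.
Since E_N < E_P, lowering the temperature improves selectivity toward N.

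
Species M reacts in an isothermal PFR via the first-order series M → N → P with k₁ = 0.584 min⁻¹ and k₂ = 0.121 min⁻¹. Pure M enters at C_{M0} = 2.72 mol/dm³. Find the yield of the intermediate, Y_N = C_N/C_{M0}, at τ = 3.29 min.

For first-order series with pure M initially, C_N(τ) = k₁C_{M0}/(k₂−k₁)·(e^(−k₁τ) − e^(−k₂τ)).
e^(−k₁τ) = e^(−0.584×3.29) = e^(−1.921) = 0.1464; e^(−k₂τ) = e^(−0.3981) = 0.6716.
C_N = 0.584×2.72/(0.121−0.584) × (0.1464−0.6716) = (-3.431)×(-0.5252) = 1.802 mol/dm³.
Y_N = C_N/C_{M0} = 1.802/2.72 = 0.662.

0.662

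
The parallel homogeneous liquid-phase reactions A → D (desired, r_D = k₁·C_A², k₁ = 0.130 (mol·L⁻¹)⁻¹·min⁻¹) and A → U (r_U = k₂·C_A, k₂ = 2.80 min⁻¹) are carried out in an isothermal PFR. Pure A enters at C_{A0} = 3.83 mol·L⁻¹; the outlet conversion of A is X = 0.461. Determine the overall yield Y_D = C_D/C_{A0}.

0.0553

C_A = C_{A0}(1−X) = 2.064 mol·L⁻¹.
Along a PFR/batch, dC_U/dC_A = −r_U/(r_D+r_U) = −k₂/(k₂+k₁·C_A).
Integrating from C_{A0} to C_A: C_U = (2.80/0.130)·ln[(2.80+0.130·3.83)/(2.80+0.130·2.06)] = 21.54·ln(3.298/3.068) = 1.554 mol·L⁻¹.
Then C_D = (C_{A0}−C_A) − C_U = 1.766 − 1.554 = 0.2118 mol·L⁻¹.
Y_D = C_D/C_{A0} = 0.2118/3.83 = 0.0553.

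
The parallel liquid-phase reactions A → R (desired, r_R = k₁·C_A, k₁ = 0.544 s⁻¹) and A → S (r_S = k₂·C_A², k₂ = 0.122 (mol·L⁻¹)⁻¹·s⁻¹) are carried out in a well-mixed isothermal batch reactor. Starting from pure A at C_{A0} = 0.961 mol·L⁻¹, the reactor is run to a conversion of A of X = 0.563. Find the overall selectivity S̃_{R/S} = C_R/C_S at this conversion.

6.50

C_A = C_{A0}(1−X) = 0.4200 mol·L⁻¹.
Along a PFR/batch, dC_R/dC_A = −r_R/(r_R+r_S) = −k₁/(k₁+k₂·C_A).
Integrating from C_{A0} to C_A: C_R = (0.544/0.122)·ln[(0.544+0.122·0.961)/(0.544+0.122·0.420)] = 4.459·ln(0.6612/0.5952) = 0.4689 mol·L⁻¹.
C_S = (C_{A0}−C_A)−C_R = 0.07211 mol·L⁻¹; S̃_{R/S} = 0.4689/0.07211 = 6.50.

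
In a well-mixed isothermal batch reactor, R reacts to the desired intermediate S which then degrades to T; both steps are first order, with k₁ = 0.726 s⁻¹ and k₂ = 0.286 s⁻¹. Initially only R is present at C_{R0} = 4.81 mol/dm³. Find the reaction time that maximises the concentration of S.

Setting dC_S/dt = 0 gives t_opt = ln(k₂/k₁)/(k₂−k₁).
= ln(0.286/0.726)/(0.286−0.726) = ln(0.3939)/-0.4400 = -0.9316/-0.4400 = 2.12 s.

2.12 s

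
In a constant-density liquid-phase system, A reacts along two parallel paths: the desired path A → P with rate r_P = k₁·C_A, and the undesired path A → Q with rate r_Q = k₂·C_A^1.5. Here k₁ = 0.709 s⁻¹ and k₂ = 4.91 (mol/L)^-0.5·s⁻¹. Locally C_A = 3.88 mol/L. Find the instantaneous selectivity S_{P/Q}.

S_{P/Q} = r_P/r_Q = (k₁·C_A)/(k₂·C_A^1.5) = (k₁/k₂)·C_A^-0.5.
= (0.709×3.880) / (4.91×3.880^1.5) = 2.751/37.53 = 0.0733.
The undesired path is higher order in A, so low C_A (CSTR or dilute feed) favours P.

0.0733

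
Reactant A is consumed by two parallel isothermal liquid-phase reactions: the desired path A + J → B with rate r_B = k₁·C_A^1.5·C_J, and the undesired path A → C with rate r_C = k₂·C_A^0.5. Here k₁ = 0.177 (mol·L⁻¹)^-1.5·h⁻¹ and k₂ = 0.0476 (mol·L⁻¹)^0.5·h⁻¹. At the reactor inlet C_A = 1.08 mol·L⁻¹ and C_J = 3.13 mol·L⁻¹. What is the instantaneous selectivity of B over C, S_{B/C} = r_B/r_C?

12.6

S_{B/C} = r_B/r_C = (k₁·C_A^1.5·C_J)/(k₂·C_A^0.5) = (k₁/k₂)·C_A·C_J.
= (0.177×1.080^1.5×3.130) / (0.0476×1.080^0.5) = 0.6218/0.04947 = 12.6.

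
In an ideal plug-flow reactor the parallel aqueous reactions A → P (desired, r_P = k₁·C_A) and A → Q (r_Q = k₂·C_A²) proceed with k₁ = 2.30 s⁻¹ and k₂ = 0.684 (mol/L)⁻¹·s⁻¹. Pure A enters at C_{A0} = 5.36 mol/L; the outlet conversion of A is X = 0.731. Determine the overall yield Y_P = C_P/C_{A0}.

C_A = C_{A0}(1−X) = 1.442 mol/L.
Along a PFR/batch, dC_P/dC_A = −r_P/(r_P+r_Q) = −k₁/(k₁+k₂·C_A).
Integrating from C_{A0} to C_A: C_P = (2.30/0.684)·ln[(2.30+0.684·5.36)/(2.30+0.684·1.44)] = 3.363·ln(5.966/3.286) = 2.005 mol/L.
Y_P = C_P/C_{A0} = 2.005/5.36 = 0.374.

0.374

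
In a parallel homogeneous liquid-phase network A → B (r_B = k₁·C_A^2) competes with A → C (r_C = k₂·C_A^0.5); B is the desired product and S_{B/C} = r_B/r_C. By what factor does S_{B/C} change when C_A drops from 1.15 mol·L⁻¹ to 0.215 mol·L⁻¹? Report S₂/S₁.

S_{B/C} = (k₁/k₂)·C_A^1.5, so S₂/S₁ = (C_{A,2}/C_{A,1})^1.5.
= (0.215/1.15)^1.5 = (0.1870)^1.5 = 0.0808.

0.0808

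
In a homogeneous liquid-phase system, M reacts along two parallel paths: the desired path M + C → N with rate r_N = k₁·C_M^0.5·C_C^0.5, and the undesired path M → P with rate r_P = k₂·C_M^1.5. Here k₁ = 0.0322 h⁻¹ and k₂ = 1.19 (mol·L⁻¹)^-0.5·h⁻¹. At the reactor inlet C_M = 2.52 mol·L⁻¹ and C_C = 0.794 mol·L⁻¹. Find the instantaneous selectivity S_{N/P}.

0.00957

S_{N/P} = r_N/r_P = (k₁·C_M^0.5·C_C^0.5)/(k₂·C_M^1.5) = (k₁/k₂)·C_M⁻¹·C_C^0.5.
= (0.0322×2.520^0.5×0.7940^0.5) / (1.19×2.520^1.5) = 0.04555/4.760 = 0.00957.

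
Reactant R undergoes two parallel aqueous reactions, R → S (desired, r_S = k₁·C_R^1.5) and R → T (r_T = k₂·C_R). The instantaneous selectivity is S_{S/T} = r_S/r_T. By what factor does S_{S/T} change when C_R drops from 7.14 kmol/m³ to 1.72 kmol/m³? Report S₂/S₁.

S_{S/T} = (k₁/k₂)·C_R^0.5, so S₂/S₁ = (C_{R,2}/C_{R,1})^0.5.
= (1.72/7.14)^0.5 = (0.2409)^0.5 = 0.491.
Selectivity toward S falls as C_R falls — high-concentration operation is favoured.

0.491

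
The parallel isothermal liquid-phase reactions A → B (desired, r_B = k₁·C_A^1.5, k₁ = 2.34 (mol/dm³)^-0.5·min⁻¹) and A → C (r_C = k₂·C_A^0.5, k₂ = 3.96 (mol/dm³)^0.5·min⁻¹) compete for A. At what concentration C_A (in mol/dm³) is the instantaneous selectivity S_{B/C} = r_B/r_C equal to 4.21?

7.12 mol/dm³

S_{B/C} = (k₁/k₂)·C_A ⇒ C_A = S·k₂/k₁.
= 4.21×3.96/2.34 = 7.12 mol/dm³.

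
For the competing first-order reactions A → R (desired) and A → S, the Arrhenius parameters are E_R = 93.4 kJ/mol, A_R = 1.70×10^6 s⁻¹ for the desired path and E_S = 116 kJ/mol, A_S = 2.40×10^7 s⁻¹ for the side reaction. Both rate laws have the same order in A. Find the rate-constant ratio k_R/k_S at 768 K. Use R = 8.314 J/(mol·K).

2.44

With equal orders, S_{R/S} = k_R/k_S = (A_R/A_S)·exp[(E_S−E_R)/(RT)].
(E_S−E_R)/(RT) = (116−93.4)×10³/(8.314×768) = 22600/6385 = 3.539.
k_R/k_S = (1.70×10^6/2.40×10^7)·exp(3.539) = 0.07083 × 34.45 = 2.44.
Since E_R < E_S, lowering the temperature improves selectivity toward R.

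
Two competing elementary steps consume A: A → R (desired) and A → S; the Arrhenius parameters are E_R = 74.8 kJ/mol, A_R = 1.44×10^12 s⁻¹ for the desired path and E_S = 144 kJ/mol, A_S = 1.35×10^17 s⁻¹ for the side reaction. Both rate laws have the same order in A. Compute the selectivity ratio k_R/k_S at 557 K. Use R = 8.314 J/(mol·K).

k_R/k_S = (A_R/A_S)·exp[−(E_R−E_S)/(RT)] = (A_R/A_S)·exp[(E_S−E_R)/(RT)].
(E_S−E_R)/(RT) = (144−74.8)×10³/(8.314×557) = 69200/4631 = 14.94.
k_R/k_S = (1.44×10^12/1.35×10^17)·exp(14.94) = 1.067×10^-5 × 3.088×10^6 = 32.9.

32.9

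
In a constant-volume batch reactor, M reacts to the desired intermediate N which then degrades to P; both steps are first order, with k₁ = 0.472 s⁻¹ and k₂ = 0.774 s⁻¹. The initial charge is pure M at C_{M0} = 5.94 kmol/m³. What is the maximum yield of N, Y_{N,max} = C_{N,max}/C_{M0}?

At the optimum, C_{N,max}/C_{M0} = (k₁/k₂)^[k₂/(k₂−k₁)].
= (0.472/0.774)^(0.774/(0.774−0.472)) = (0.6098)^(2.563) = 0.2815.

0.282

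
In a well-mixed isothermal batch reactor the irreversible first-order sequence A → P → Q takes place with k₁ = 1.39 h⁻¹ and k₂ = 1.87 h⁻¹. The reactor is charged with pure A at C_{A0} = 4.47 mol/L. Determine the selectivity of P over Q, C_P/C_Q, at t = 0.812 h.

0.808

For first-order series with pure A initially, C_P(t) = k₁C_{A0}/(k₂−k₁)·(e^(−k₁t) − e^(−k₂t)).
e^(−k₁t) = e^(−1.39×0.812) = e^(−1.129) = 0.3235; e^(−k₂t) = e^(−1.518) = 0.2191.
C_P = 1.39×4.47/(1.87−1.39) × (0.3235−0.2191) = 12.94×0.1044 = 1.351 mol/L.
C_A = C_{A0}e^(−k₁t) = 1.446 mol/L, so C_Q = C_{A0}−C_A−C_P = 1.673 mol/L; C_P/C_Q = 0.808.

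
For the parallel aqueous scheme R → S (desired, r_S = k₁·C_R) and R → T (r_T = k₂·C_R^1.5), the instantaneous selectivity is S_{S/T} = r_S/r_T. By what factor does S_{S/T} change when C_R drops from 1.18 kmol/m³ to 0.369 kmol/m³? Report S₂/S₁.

1.79

S_{S/T} = (k₁/k₂)·C_R^-0.5, so S₂/S₁ = (C_{R,2}/C_{R,1})^-0.5.
= (0.369/1.18)^(-0.5) = (0.3127)^(-0.5) = 1.79.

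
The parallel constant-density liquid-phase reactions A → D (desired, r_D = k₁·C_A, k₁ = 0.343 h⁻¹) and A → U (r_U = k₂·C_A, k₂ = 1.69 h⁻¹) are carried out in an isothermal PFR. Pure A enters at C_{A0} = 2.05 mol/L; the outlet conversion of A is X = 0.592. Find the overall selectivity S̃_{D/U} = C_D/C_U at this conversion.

0.203

C_A = C_{A0}(1−X) = 0.8364 mol/L.
Both paths are first order in A, so the instantaneous fraction to D is constant: dC_D/d(−C_A) = k₁/(k₁+k₂) = 0.1687.
C_D = 0.1687·(C_{A0}−C_A) = 0.1687×1.214 = 0.205 mol/L.
C_U = (C_{A0}−C_A)−C_D = 1.009 mol/L; S̃_{D/U} = 0.2048/1.009 = 0.203.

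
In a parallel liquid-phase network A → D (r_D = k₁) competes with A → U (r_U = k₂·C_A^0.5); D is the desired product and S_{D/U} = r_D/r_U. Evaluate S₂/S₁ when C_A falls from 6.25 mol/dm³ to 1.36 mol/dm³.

S_{D/U} = (k₁/k₂)·C_A^-0.5, so S₂/S₁ = (C_{A,2}/C_{A,1})^-0.5.
= (1.36/6.25)^(-0.5) = (0.2176)^(-0.5) = 2.14.
Selectivity toward D rises as C_A falls — low-concentration operation is favoured.

2.14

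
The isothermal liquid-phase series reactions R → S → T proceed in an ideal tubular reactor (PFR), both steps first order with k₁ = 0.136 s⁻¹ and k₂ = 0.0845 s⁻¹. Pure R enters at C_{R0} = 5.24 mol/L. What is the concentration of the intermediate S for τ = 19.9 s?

1.65 mol/L

Solving the coupled first-order balances gives C_S(τ) = [k₁/(k₂−k₁)]·C_{R0}·(e^(−k₁τ) − e^(−k₂τ)).
e^(−k₁τ) = e^(−0.136×19.9) = e^(−2.706) = 0.06678; e^(−k₂τ) = e^(−1.682) = 0.1861.
C_S = 0.136×5.24/(0.0845−0.136) × (0.06678−0.1861) = (-13.84)×(-0.1193) = 1.651 mol/L.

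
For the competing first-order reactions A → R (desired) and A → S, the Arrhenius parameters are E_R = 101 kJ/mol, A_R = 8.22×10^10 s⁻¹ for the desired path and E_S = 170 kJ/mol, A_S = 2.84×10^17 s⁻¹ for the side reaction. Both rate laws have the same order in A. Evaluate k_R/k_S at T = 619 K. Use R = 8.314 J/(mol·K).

0.192

With equal orders, S_{R/S} = k_R/k_S = (A_R/A_S)·exp[(E_S−E_R)/(RT)].
(E_S−E_R)/(RT) = (170−101)×10³/(8.314×619) = 69000/5146 = 13.41.
k_R/k_S = (8.22×10^10/2.84×10^17)·exp(13.41) = 2.894×10^-7 × 6.650×10^5 = 0.192.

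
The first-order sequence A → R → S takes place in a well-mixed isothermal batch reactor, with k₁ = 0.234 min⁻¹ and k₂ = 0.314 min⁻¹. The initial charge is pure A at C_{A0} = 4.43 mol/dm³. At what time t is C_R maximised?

The intermediate peaks when r₁ = r₂, i.e. k₁e^(−k₁t) = k₂e^(−k₂t), giving t_opt = ln(k₂/k₁)/(k₂−k₁).
= ln(0.314/0.234)/(0.314−0.234) = ln(1.342)/0.08000 = 0.2941/0.08000 = 3.68 min.

3.68 min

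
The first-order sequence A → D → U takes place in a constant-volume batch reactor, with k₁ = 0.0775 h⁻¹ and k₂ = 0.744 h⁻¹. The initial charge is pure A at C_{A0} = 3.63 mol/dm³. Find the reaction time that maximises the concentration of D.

3.39 h

For first-order series the maximum of C_D occurs at t_opt = ln(k₂/k₁)/(k₂−k₁).
= ln(0.744/0.0775)/(0.744−0.0775) = ln(9.600)/0.6665 = 2.262/0.6665 = 3.39 h.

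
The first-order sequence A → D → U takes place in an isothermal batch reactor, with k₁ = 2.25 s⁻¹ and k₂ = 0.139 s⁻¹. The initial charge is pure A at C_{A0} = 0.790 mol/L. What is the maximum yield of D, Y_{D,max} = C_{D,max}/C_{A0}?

At the optimum, C_{D,max}/C_{A0} = (k₁/k₂)^[k₂/(k₂−k₁)].
= (2.25/0.139)^(0.139/(0.139−2.25)) = (16.19)^(-0.06585) = 0.8325.

0.832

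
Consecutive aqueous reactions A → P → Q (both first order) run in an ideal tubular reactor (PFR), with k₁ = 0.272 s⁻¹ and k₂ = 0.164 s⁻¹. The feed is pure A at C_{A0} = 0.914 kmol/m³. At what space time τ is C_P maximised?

4.68 s

Setting dC_P/dτ = 0 gives τ_opt = ln(k₂/k₁)/(k₂−k₁).
= ln(0.164/0.272)/(0.164−0.272) = ln(0.6029)/-0.1080 = -0.5059/-0.1080 = 4.68 s.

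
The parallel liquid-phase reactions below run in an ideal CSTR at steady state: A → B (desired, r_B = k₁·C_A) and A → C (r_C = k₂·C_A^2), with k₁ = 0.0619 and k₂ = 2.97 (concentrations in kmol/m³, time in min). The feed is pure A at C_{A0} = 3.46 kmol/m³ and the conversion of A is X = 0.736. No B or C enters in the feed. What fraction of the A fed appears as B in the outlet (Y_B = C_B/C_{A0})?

0.0164

Exit C_A = C_{A0}(1−X) = 3.46×0.264 = 0.9134 kmol/m³.
Rates in a CSTR are evaluated at the outlet concentration: r_B = 0.0619×0.9134 = 0.05654, r_C = 2.97×0.9134^2 = 2.478.
Fraction of consumed A going to B: r_B/(r_B+r_C) = 0.02231.
C_B = 0.02231·C_{A0}·X = 0.02231×3.46×0.736 = 0.0568 kmol/m³; Y_B = C_B/C_{A0} = 0.0164.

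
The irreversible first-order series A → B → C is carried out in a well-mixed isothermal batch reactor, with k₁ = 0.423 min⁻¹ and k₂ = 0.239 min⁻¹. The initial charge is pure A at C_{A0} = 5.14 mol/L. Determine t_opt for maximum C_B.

3.10 min

For first-order series the maximum of C_B occurs at t_opt = ln(k₂/k₁)/(k₂−k₁).
= ln(0.239/0.423)/(0.239−0.423) = ln(0.5650)/-0.1840 = -0.5709/-0.1840 = 3.10 min.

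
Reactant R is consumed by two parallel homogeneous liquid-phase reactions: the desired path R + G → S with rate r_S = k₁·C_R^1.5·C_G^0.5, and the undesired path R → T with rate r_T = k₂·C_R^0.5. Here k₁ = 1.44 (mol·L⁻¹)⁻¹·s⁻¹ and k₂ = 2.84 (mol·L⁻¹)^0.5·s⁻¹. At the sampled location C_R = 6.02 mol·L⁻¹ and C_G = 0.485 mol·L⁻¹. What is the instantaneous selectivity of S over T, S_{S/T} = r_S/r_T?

S_{S/T} = r_S/r_T = (k₁·C_R^1.5·C_G^0.5)/(k₂·C_R^0.5) = (k₁/k₂)·C_R·C_G^0.5.
= (1.44×6.020^1.5×0.4850^0.5) / (2.84×6.020^0.5) = 14.81/6.968 = 2.13.

2.13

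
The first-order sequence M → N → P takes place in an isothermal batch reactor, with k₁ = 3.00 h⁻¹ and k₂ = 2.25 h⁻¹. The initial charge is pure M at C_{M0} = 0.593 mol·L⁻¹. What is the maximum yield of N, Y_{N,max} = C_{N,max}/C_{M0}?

0.422

At the optimum, C_{N,max}/C_{M0} = (k₁/k₂)^[k₂/(k₂−k₁)].
= (3.00/2.25)^(2.25/(2.25−3.00)) = (1.333)^(-3.000) = 0.4219.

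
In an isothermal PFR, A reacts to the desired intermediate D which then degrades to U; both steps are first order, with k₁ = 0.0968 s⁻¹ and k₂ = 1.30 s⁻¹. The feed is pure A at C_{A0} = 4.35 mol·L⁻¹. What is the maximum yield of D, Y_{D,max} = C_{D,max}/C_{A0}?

0.0604

Evaluating C_D at τ_opt = ln(k₂/k₁)/(k₂−k₁) gives C_{D,max}/C_{A0} = (k₁/k₂)^[k₂/(k₂−k₁)].
= (0.0968/1.30)^(1.30/(1.30−0.0968)) = (0.07446)^(1.080) = 0.06042.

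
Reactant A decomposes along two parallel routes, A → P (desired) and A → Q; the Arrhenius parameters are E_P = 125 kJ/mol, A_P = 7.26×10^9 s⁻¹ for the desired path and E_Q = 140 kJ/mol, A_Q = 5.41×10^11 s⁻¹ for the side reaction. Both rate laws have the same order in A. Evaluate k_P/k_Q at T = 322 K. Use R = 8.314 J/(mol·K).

3.64

k_P/k_Q = (A_P/A_Q)·exp[−(E_P−E_Q)/(RT)] = (A_P/A_Q)·exp[(E_Q−E_P)/(RT)].
(E_Q−E_P)/(RT) = (140−125)×10³/(8.314×322) = 15000/2677 = 5.603.
k_P/k_Q = (7.26×10^9/5.41×10^11)·exp(5.603) = 0.01342 × 271.3 = 3.64.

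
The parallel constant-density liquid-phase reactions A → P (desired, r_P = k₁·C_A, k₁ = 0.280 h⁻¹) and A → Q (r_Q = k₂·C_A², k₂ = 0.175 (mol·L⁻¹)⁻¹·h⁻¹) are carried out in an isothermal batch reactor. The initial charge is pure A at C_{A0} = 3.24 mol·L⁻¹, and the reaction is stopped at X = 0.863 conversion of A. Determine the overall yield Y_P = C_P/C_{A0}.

C_A = C_{A0}(1−X) = 0.4439 mol·L⁻¹.
Along a PFR/batch, dC_P/dC_A = −r_P/(r_P+r_Q) = −k₁/(k₁+k₂·C_A).
Integrating from C_{A0} to C_A: C_P = (0.280/0.175)·ln[(0.280+0.175·3.24)/(0.280+0.175·0.444)] = 1.600·ln(0.8470/0.3577) = 1.379 mol·L⁻¹.
Y_P = C_P/C_{A0} = 1.379/3.24 = 0.426.

0.426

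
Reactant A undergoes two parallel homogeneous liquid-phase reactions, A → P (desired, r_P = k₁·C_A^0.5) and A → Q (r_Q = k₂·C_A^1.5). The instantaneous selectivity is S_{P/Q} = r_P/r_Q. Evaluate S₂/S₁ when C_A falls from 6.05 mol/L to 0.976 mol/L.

S_{P/Q} = (k₁/k₂)·C_A⁻¹, so S₂/S₁ = (C_{A,2}/C_{A,1})⁻¹.
= 6.05/0.976 = 6.20.
Selectivity toward P rises as C_A falls — low-concentration operation is favoured.

6.20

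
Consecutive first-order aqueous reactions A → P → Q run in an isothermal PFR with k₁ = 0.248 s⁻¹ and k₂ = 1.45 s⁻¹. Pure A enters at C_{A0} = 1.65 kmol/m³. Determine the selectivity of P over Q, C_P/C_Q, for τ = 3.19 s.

0.201

The intermediate concentration in a first-order A→B→C sequence is C_P = k₁C_{A0}(e^(−k₁τ) − e^(−k₂τ))/(k₂−k₁).
e^(−k₁τ) = e^(−0.248×3.19) = e^(−0.7911) = 0.4533; e^(−k₂τ) = e^(−4.625) = 0.009799.
C_P = 0.248×1.65/(1.45−0.248) × (0.4533−0.009799) = 0.3404×0.4435 = 0.1510 kmol/m³.
C_A = C_{A0}e^(−k₁τ) = 0.7480 kmol/m³, so C_Q = C_{A0}−C_A−C_P = 0.7510 kmol/m³; C_P/C_Q = 0.201.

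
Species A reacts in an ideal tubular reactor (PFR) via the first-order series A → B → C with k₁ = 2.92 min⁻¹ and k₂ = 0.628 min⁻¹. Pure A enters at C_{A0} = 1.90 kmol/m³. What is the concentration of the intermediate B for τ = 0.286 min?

Solving the coupled first-order balances gives C_B(τ) = [k₁/(k₂−k₁)]·C_{A0}·(e^(−k₁τ) − e^(−k₂τ)).
e^(−k₁τ) = e^(−2.92×0.286) = e^(−0.8351) = 0.4338; e^(−k₂τ) = e^(−0.1796) = 0.8356.
C_B = 2.92×1.90/(0.628−2.92) × (0.4338−0.8356) = (-2.421)×(-0.4018) = 0.9725 kmol/m³.

0.973 kmol/m³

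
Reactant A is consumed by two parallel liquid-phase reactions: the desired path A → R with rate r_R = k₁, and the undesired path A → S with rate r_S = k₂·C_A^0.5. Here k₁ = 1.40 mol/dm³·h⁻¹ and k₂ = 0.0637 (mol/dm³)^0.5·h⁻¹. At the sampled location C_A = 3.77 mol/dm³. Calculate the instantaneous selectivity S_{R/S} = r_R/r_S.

11.3

S_{R/S} = r_R/r_S = (k₁)/(k₂·C_A^0.5) = (k₁/k₂)·C_A^-0.5.
= (1.40) / (0.0637×3.770^0.5) = 1.400/0.1237 = 11.3.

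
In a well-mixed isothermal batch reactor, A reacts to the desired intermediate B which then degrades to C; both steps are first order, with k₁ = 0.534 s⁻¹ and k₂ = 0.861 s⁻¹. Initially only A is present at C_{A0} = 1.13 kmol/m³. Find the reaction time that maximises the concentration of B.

Setting dC_B/dt = 0 gives t_opt = ln(k₂/k₁)/(k₂−k₁).
= ln(0.861/0.534)/(0.861−0.534) = ln(1.612)/0.3270 = 0.4777/0.3270 = 1.46 s.

1.46 s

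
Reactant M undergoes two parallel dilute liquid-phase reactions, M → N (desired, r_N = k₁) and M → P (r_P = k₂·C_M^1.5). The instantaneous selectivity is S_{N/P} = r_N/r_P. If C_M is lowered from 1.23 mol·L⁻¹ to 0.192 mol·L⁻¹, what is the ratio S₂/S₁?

16.2

S_{N/P} = (k₁/k₂)·C_M^-1.5, so S₂/S₁ = (C_{M,2}/C_{M,1})^-1.5.
= (0.192/1.23)^(-1.5) = (0.1561)^(-1.5) = 16.2.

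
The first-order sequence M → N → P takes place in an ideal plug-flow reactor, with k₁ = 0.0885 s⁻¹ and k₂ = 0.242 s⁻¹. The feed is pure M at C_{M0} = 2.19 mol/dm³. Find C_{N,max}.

0.448 mol/dm³

Evaluating C_N at τ_opt = ln(k₂/k₁)/(k₂−k₁) gives C_{N,max}/C_{M0} = (k₁/k₂)^[k₂/(k₂−k₁)].
= (0.0885/0.242)^(0.242/(0.242−0.0885)) = (0.3657)^(1.577) = 0.2048.
C_{N,max} = 0.2048×2.19 = 0.448 mol/dm³.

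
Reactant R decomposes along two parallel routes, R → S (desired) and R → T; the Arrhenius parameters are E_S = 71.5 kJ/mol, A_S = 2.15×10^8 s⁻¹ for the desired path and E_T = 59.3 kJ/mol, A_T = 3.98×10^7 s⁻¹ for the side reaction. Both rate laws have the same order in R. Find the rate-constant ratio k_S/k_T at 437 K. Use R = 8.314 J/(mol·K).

Since both paths have the same order in R, the concentration cancels and S_{S/T} = k_S/k_T = (A_S/A_T)·exp[(E_T−E_S)/(RT)].
(E_T−E_S)/(RT) = (59.3−71.5)×10³/(8.314×437) = -12200/3633 = -3.358.
k_S/k_T = (2.15×10^8/3.98×10^7)·exp(-3.358) = 5.402 × 0.03481 = 0.188.

0.188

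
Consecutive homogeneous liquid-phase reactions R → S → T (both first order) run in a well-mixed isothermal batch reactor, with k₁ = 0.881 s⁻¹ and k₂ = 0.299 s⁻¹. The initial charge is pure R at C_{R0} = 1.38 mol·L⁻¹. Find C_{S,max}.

At the optimum, C_{S,max}/C_{R0} = (k₁/k₂)^[k₂/(k₂−k₁)].
= (0.881/0.299)^(0.299/(0.299−0.881)) = (2.946)^(-0.5137) = 0.5740.
C_{S,max} = 0.5740×1.38 = 0.792 mol·L⁻¹.

0.792 mol·L⁻¹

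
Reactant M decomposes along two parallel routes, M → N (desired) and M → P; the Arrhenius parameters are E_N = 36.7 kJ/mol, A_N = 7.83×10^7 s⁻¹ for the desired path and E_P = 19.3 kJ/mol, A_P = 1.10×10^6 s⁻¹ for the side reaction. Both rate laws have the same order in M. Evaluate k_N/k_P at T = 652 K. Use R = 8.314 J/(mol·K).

Since both paths have the same order in M, the concentration cancels and S_{N/P} = k_N/k_P = (A_N/A_P)·exp[(E_P−E_N)/(RT)].
(E_P−E_N)/(RT) = (19.3−36.7)×10³/(8.314×652) = -17400/5421 = -3.210.
k_N/k_P = (7.83×10^7/1.10×10^6)·exp(-3.210) = 71.18 × 0.04036 = 2.87.
Since E_N > E_P, raising the temperature improves selectivity toward N.

2.87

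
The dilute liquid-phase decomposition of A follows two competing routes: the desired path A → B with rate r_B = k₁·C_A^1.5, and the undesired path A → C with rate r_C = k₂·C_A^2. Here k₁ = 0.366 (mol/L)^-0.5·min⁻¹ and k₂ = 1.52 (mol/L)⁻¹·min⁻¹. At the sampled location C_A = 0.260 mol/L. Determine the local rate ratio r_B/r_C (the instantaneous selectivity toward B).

0.472

S_{B/C} = r_B/r_C = (k₁·C_A^1.5)/(k₂·C_A^2) = (k₁/k₂)·C_A^-0.5.
= (0.366×0.2600^1.5) / (1.52×0.2600^2) = 0.04852/0.1028 = 0.472.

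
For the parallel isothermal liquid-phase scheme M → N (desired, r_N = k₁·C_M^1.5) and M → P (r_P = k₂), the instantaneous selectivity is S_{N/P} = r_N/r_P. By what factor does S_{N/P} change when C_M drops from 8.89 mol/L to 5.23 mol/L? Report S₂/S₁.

0.451

S_{N/P} = (k₁/k₂)·C_M^1.5, so S₂/S₁ = (C_{M,2}/C_{M,1})^1.5.
= (5.23/8.89)^1.5 = (0.5883)^1.5 = 0.451.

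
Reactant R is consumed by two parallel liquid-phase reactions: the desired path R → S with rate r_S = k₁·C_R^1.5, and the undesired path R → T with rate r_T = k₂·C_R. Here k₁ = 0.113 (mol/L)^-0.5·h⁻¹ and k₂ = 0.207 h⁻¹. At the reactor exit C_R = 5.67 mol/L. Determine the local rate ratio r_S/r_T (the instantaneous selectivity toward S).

1.30

S_{S/T} = r_S/r_T = (k₁·C_R^1.5)/(k₂·C_R) = (k₁/k₂)·C_R^0.5.
= (0.113×5.670^1.5) / (0.207×5.670) = 1.526/1.174 = 1.30.
Since the desired path is higher order in R, keeping C_R high (PFR or concentrated feed) favours S.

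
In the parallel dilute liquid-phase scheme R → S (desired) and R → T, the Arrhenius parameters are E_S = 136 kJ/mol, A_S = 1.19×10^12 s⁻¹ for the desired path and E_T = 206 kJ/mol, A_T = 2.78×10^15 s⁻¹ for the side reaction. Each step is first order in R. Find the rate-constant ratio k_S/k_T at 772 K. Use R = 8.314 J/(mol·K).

Since both paths have the same order in R, the concentration cancels and S_{S/T} = k_S/k_T = (A_S/A_T)·exp[(E_T−E_S)/(RT)].
(E_T−E_S)/(RT) = (206−136)×10³/(8.314×772) = 70000/6418 = 10.91.
k_S/k_T = (1.19×10^12/2.78×10^15)·exp(10.91) = 4.281×10^-4 × 54510 = 23.3.
Since E_S < E_T, lowering the temperature improves selectivity toward S.

23.3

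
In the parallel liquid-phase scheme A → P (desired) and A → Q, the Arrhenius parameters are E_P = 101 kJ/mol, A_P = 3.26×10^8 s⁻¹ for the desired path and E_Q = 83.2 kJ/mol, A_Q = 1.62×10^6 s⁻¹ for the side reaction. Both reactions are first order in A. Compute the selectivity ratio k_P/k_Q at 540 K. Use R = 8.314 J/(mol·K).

3.82

With equal orders, S_{P/Q} = k_P/k_Q = (A_P/A_Q)·exp[(E_Q−E_P)/(RT)].
(E_Q−E_P)/(RT) = (83.2−101)×10³/(8.314×540) = -17800/4490 = -3.965.
k_P/k_Q = (3.26×10^8/1.62×10^6)·exp(-3.965) = 201.2 × 0.01897 = 3.82.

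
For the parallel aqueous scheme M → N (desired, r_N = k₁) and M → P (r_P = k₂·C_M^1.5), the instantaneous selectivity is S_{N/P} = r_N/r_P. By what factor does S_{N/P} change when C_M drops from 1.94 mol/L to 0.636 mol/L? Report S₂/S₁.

5.33

S_{N/P} = (k₁/k₂)·C_M^-1.5, so S₂/S₁ = (C_{M,2}/C_{M,1})^-1.5.
= (0.636/1.94)^(-1.5) = (0.3278)^(-1.5) = 5.33.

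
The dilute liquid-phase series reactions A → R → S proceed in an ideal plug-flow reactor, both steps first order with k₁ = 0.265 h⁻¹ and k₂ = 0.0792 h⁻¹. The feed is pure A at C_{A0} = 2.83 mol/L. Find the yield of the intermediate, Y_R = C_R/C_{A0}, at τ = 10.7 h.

0.527

The intermediate concentration in a first-order A→B→C sequence is C_R = k₁C_{A0}(e^(−k₁τ) − e^(−k₂τ))/(k₂−k₁).
e^(−k₁τ) = e^(−0.265×10.7) = e^(−2.836) = 0.05869; e^(−k₂τ) = e^(−0.8474) = 0.4285.
C_R = 0.265×2.83/(0.0792−0.265) × (0.05869−0.4285) = (-4.036)×(-0.3698) = 1.493 mol/L.
Y_R = C_R/C_{A0} = 1.493/2.83 = 0.527.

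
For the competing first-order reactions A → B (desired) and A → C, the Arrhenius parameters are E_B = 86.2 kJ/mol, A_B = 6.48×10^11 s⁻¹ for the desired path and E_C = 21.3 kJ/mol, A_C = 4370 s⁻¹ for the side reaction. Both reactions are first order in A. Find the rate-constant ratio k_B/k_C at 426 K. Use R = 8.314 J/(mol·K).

k_B/k_C = (A_B/A_C)·exp[−(E_B−E_C)/(RT)] = (A_B/A_C)·exp[(E_C−E_B)/(RT)].
(E_C−E_B)/(RT) = (21.3−86.2)×10³/(8.314×426) = -64900/3542 = -18.32.
k_B/k_C = (6.48×10^11/4370)·exp(-18.32) = 1.483×10^8 × 1.101×10^-8 = 1.63.
Since E_B > E_C, raising the temperature improves selectivity toward B.

1.63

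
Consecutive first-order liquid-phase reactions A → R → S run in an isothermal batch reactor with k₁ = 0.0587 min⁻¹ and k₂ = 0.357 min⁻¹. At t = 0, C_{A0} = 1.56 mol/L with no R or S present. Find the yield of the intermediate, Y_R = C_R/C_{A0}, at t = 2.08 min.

0.0805

Solving the coupled first-order balances gives C_R(t) = [k₁/(k₂−k₁)]·C_{A0}·(e^(−k₁t) − e^(−k₂t)).
e^(−k₁t) = e^(−0.0587×2.08) = e^(−0.1221) = 0.8851; e^(−k₂t) = e^(−0.7426) = 0.4759.
C_R = 0.0587×1.56/(0.357−0.0587) × (0.8851−0.4759) = 0.3070×0.4092 = 0.1256 mol/L.
Y_R = C_R/C_{A0} = 0.1256/1.56 = 0.0805.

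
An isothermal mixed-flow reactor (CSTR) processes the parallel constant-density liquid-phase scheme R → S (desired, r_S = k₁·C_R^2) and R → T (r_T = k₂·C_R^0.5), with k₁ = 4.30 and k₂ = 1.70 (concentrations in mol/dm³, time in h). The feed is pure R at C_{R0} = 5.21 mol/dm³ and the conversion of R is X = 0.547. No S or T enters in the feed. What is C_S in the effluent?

Exit C_R = C_{R0}(1−X) = 5.21×0.453 = 2.360 mol/dm³.
Rates in a CSTR are evaluated at the outlet concentration: r_S = 4.30×2.360^2 = 23.95, r_T = 1.70×2.360^0.5 = 2.612.
Fraction of consumed R going to S: r_S/(r_S+r_T) = 0.9017.
C_S = 0.9017·C_{R0}·X = 0.9017×5.21×0.547 = 2.57 mol/dm³.

2.57 mol/dm³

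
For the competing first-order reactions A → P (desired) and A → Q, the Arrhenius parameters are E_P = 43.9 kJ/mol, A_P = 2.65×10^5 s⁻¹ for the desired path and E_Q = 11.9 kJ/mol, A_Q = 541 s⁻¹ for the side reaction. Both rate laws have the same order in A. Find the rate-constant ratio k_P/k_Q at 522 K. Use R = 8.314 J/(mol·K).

0.307

Since both paths have the same order in A, the concentration cancels and S_{P/Q} = k_P/k_Q = (A_P/A_Q)·exp[(E_Q−E_P)/(RT)].
(E_Q−E_P)/(RT) = (11.9−43.9)×10³/(8.314×522) = -32000/4340 = -7.373.
k_P/k_Q = (2.65×10^5/541)·exp(-7.373) = 489.8 × 6.277×10^-4 = 0.307.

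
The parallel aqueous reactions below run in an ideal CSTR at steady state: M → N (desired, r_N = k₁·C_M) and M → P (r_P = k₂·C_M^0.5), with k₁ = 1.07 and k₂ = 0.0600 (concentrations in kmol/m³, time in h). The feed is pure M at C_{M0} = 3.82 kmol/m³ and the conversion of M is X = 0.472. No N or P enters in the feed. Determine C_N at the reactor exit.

1.73 kmol/m³

Exit C_M = C_{M0}(1−X) = 3.82×0.528 = 2.017 kmol/m³.
A CSTR operates uniformly at the exit composition, giving r_N = 2.158 and r_P = 0.08521 (each k·C_M^n at C_M = 2.017).
Fraction of consumed M going to N: r_N/(r_N+r_P) = 0.9620.
C_N = 0.9620·C_{M0}·X = 0.9620×3.82×0.472 = 1.73 kmol/m³.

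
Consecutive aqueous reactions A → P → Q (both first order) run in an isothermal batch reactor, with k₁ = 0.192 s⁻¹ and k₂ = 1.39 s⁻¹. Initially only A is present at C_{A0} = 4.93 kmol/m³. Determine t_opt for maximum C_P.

Setting dC_P/dt = 0 gives t_opt = ln(k₂/k₁)/(k₂−k₁).
= ln(1.39/0.192)/(1.39−0.192) = ln(7.240)/1.198 = 1.980/1.198 = 1.65 s.

1.65 s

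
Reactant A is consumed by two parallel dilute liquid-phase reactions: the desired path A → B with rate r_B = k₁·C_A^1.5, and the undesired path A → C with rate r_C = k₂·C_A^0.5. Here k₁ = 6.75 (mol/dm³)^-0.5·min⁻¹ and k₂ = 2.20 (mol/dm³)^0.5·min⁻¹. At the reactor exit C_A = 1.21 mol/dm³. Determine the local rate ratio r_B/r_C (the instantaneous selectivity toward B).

S_{B/C} = r_B/r_C = (k₁·C_A^1.5)/(k₂·C_A^0.5) = (k₁/k₂)·C_A.
= (6.75×1.210^1.5) / (2.20×1.210^0.5) = 8.984/2.420 = 3.71.

3.71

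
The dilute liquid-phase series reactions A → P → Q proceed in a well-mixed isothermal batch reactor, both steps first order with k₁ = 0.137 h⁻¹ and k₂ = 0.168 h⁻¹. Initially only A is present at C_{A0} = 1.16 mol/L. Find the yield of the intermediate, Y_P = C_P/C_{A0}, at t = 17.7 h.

0.165

The intermediate concentration in a first-order A→B→C sequence is C_P = k₁C_{A0}(e^(−k₁t) − e^(−k₂t))/(k₂−k₁).
e^(−k₁t) = e^(−0.137×17.7) = e^(−2.425) = 0.08849; e^(−k₂t) = e^(−2.974) = 0.05112.
C_P = 0.137×1.16/(0.168−0.137) × (0.08849−0.05112) = 5.126×0.03737 = 0.1916 mol/L.
Y_P = C_P/C_{A0} = 0.1916/1.16 = 0.165.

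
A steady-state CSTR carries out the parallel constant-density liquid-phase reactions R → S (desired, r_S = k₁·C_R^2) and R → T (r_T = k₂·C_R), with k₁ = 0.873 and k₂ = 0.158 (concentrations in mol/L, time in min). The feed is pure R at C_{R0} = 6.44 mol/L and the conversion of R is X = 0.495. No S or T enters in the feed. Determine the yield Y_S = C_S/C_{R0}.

0.469

Exit C_R = C_{R0}(1−X) = 6.44×0.505 = 3.252 mol/L.
A CSTR operates uniformly at the exit composition, giving r_S = 9.234 and r_T = 0.5138 (each k·C_R^n at C_R = 3.252).
Fraction of consumed R going to S: r_S/(r_S+r_T) = 0.9473.
C_S = 0.9473·C_{R0}·X = 0.9473×6.44×0.495 = 3.02 mol/L; Y_S = C_S/C_{R0} = 0.469.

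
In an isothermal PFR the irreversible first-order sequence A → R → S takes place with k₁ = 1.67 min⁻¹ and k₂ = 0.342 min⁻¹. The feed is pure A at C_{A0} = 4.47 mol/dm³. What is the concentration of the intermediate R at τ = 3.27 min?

1.81 mol/dm³

The intermediate concentration in a first-order A→B→C sequence is C_R = k₁C_{A0}(e^(−k₁τ) − e^(−k₂τ))/(k₂−k₁).
e^(−k₁τ) = e^(−1.67×3.27) = e^(−5.461) = 0.004250; e^(−k₂τ) = e^(−1.118) = 0.3268.
C_R = 1.67×4.47/(0.342−1.67) × (0.004250−0.3268) = (-5.621)×(-0.3226) = 1.813 mol/dm³.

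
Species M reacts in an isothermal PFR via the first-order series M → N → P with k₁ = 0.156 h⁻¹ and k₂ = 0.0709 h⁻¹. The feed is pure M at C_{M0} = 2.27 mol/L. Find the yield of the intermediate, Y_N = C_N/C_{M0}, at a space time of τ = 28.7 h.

0.219

For first-order series with pure M initially, C_N(τ) = k₁C_{M0}/(k₂−k₁)·(e^(−k₁τ) − e^(−k₂τ)).
e^(−k₁τ) = e^(−0.156×28.7) = e^(−4.477) = 0.01137; e^(−k₂τ) = e^(−2.035) = 0.1307.
C_N = 0.156×2.27/(0.0709−0.156) × (0.01137−0.1307) = (-4.161)×(-0.1193) = 0.4966 mol/L.
Y_N = C_N/C_{M0} = 0.4966/2.27 = 0.219.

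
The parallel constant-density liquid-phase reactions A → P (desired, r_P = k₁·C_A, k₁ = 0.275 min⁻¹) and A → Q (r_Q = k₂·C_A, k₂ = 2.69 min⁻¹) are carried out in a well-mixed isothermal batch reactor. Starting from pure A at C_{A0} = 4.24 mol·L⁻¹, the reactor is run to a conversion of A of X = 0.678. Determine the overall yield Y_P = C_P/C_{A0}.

0.0629

C_A = C_{A0}(1−X) = 1.365 mol·L⁻¹.
Both paths are first order in A, so the instantaneous fraction to P is constant: dC_P/d(−C_A) = k₁/(k₁+k₂) = 0.09275.
C_P = 0.09275·(C_{A0}−C_A) = 0.09275×2.875 = 0.267 mol·L⁻¹.
Y_P = C_P/C_{A0} = 0.2666/4.24 = 0.0629.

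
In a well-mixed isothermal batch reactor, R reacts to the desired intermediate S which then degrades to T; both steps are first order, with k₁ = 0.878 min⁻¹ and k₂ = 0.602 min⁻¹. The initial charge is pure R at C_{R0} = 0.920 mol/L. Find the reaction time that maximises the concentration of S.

For first-order series the maximum of C_S occurs at t_opt = ln(k₂/k₁)/(k₂−k₁).
= ln(0.602/0.878)/(0.602−0.878) = ln(0.6856)/-0.2760 = -0.3774/-0.2760 = 1.37 min.

1.37 min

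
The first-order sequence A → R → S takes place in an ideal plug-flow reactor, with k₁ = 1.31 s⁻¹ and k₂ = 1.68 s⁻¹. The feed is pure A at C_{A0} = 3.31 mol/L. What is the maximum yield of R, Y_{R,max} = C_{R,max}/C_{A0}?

0.323

At the optimum, C_{R,max}/C_{A0} = (k₁/k₂)^[k₂/(k₂−k₁)].
= (1.31/1.68)^(1.68/(1.68−1.31)) = (0.7798)^(4.541) = 0.3232.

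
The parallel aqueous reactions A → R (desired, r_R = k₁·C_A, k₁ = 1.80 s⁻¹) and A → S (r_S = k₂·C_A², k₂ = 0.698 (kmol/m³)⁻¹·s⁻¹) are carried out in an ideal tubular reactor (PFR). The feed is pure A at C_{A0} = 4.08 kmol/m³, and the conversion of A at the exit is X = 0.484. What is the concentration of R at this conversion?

C_A = C_{A0}(1−X) = 2.105 kmol/m³.
Along a PFR/batch, dC_R/dC_A = −r_R/(r_R+r_S) = −k₁/(k₁+k₂·C_A).
Integrating from C_{A0} to C_A: C_R = (1.80/0.698)·ln[(1.80+0.698·4.08)/(1.80+0.698·2.11)] = 2.579·ln(4.648/3.269) = 0.9071 kmol/m³.

0.907 kmol/m³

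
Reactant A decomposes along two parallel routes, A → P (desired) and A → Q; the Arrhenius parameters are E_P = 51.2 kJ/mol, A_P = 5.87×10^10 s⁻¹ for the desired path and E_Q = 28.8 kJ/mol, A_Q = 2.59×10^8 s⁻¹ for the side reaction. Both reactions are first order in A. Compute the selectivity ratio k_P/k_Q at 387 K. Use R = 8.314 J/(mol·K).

Since both paths have the same order in A, the concentration cancels and S_{P/Q} = k_P/k_Q = (A_P/A_Q)·exp[(E_Q−E_P)/(RT)].
(E_Q−E_P)/(RT) = (28.8−51.2)×10³/(8.314×387) = -22400/3218 = -6.962.
k_P/k_Q = (5.87×10^10/2.59×10^8)·exp(-6.962) = 226.6 × 9.473×10^-4 = 0.215.
Since E_P > E_Q, raising the temperature improves selectivity toward P.

0.215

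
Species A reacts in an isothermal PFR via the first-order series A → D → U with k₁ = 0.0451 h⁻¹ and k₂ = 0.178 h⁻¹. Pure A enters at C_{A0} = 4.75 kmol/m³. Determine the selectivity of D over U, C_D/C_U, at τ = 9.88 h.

The intermediate concentration in a first-order A→B→C sequence is C_D = k₁C_{A0}(e^(−k₁τ) − e^(−k₂τ))/(k₂−k₁).
e^(−k₁τ) = e^(−0.0451×9.88) = e^(−0.4456) = 0.6404; e^(−k₂τ) = e^(−1.759) = 0.1723.
C_D = 0.0451×4.75/(0.178−0.0451) × (0.6404−0.1723) = 1.612×0.4682 = 0.7547 kmol/m³.
C_A = C_{A0}e^(−k₁τ) = 3.042 kmol/m³, so C_U = C_{A0}−C_A−C_D = 0.9532 kmol/m³; C_D/C_U = 0.792.

0.792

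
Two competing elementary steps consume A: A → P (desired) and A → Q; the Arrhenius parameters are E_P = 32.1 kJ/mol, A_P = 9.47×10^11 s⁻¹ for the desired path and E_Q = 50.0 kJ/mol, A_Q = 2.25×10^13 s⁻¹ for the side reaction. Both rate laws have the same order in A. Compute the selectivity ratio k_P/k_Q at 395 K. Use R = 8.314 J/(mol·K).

Since both paths have the same order in A, the concentration cancels and S_{P/Q} = k_P/k_Q = (A_P/A_Q)·exp[(E_Q−E_P)/(RT)].
(E_Q−E_P)/(RT) = (50.0−32.1)×10³/(8.314×395) = 17900/3284 = 5.451.
k_P/k_Q = (9.47×10^11/2.25×10^13)·exp(5.451) = 0.04209 × 232.9 = 9.80.
Since E_P < E_Q, lowering the temperature improves selectivity toward P.

9.80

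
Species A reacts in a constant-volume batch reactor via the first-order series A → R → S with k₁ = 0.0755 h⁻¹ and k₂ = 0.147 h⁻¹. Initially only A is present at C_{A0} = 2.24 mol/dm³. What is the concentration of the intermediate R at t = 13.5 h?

For first-order series with pure A initially, C_R(t) = k₁C_{A0}/(k₂−k₁)·(e^(−k₁t) − e^(−k₂t)).
e^(−k₁t) = e^(−0.0755×13.5) = e^(−1.019) = 0.3609; e^(−k₂t) = e^(−1.984) = 0.1374.
C_R = 0.0755×2.24/(0.147−0.0755) × (0.3609−0.1374) = 2.365×0.2234 = 0.5284 mol/dm³.

0.528 mol/dm³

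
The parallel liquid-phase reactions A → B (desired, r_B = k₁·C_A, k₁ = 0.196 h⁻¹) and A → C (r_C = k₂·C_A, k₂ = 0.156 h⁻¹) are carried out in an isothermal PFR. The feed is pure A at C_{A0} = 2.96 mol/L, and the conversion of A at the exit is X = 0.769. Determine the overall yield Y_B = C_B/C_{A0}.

C_A = C_{A0}(1−X) = 0.6838 mol/L.
Both paths are first order in A, so the instantaneous fraction to B is constant: dC_B/d(−C_A) = k₁/(k₁+k₂) = 0.5568.
C_B = 0.5568·(C_{A0}−C_A) = 0.5568×2.276 = 1.27 mol/L.
Y_B = C_B/C_{A0} = 1.267/2.96 = 0.428.

0.428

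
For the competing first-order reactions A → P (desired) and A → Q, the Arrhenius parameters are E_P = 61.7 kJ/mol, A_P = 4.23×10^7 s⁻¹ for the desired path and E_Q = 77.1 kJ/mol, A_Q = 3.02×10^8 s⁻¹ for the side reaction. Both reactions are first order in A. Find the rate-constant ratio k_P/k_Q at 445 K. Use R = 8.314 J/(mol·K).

k_P/k_Q = (A_P/A_Q)·exp[−(E_P−E_Q)/(RT)] = (A_P/A_Q)·exp[(E_Q−E_P)/(RT)].
(E_Q−E_P)/(RT) = (77.1−61.7)×10³/(8.314×445) = 15400/3700 = 4.162.
k_P/k_Q = (4.23×10^7/3.02×10^8)·exp(4.162) = 0.1401 × 64.23 = 9.00.
Since E_P < E_Q, lowering the temperature improves selectivity toward P.

9.00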